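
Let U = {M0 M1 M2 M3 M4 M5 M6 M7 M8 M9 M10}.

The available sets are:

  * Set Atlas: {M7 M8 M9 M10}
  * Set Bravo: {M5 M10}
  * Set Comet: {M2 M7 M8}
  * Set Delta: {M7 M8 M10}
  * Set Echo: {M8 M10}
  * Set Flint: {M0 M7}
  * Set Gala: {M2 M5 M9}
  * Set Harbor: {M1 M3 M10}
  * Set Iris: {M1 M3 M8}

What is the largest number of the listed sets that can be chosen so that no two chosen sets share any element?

Bravo, Flint, Iris are pairwise disjoint (Bravo={M5,M10}; Flint={M0,M7}; Iris={M1,M3,M8}).
Every remaining set overlaps one of these, and no 4 of the listed sets are pairwise disjoint, so 3 is the maximum.

3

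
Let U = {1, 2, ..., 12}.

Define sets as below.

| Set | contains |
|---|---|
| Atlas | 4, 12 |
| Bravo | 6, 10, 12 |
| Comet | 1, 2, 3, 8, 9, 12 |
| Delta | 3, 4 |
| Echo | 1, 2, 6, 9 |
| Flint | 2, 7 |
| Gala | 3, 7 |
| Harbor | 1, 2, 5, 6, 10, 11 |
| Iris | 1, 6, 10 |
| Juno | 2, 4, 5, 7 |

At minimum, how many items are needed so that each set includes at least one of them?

Take H = {4, 7, 9, 10}. Each listed set contains at least one of these, so H is a hitting set of size 4.
No choice of 3 items meets every set, so 4 is the minimum.

4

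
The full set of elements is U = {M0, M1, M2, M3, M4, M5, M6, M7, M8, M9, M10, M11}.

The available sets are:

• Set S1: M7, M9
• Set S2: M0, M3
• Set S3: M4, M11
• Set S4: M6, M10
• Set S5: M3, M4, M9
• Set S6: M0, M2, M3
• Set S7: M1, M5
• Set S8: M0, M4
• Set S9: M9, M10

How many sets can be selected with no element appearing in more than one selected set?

5

S1, S2, S3, S4, S7 are pairwise disjoint (S1={M7,M9}; S2={M0,M3}; S3={M4,M11}; S4={M6,M10}; S7={M1,M5}).
Every remaining set overlaps one of these, and no 6 of the listed sets are pairwise disjoint, so 5 is the maximum.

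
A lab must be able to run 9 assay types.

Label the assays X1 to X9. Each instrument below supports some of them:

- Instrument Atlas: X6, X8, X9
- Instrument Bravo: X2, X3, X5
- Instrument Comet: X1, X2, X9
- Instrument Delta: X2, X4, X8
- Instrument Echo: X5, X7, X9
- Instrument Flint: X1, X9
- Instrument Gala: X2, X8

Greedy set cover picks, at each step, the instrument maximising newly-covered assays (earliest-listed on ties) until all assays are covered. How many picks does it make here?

5

Greedy: pick Atlas (covers 3 new) → pick Bravo (covers 3 new) → pick Comet (covers 1 new) → pick Delta (covers 1 new) → pick Echo (covers 1 new). Total picks: 5.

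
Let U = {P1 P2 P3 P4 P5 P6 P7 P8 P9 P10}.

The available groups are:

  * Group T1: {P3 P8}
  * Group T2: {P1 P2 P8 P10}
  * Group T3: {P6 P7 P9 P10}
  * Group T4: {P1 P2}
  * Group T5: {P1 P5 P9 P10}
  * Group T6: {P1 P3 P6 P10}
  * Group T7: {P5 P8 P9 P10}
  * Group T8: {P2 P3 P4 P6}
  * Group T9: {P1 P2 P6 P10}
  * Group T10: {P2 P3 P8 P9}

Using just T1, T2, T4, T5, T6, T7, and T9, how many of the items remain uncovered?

Union of T1, T2, T4, T5, T6, T7, T9 = {P1, P2, P3, P5, P6, P8, P9, P10}.
Not covered: P4, P7 — 2 items.

2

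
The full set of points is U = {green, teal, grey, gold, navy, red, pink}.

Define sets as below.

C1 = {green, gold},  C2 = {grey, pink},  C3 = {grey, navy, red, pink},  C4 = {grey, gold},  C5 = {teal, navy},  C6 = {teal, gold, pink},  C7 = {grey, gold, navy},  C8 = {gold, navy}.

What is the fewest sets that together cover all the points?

Take {C1, C3, C6}. Their union is {green, teal, grey, gold, navy, red, pink}, which is all 7 points.
Only C1 contains green, so C1 is forced; the remaining 5 points need at least 2 more sets (each remaining set adds at most 4) — so at least 3 sets are needed, and 3 is optimal.

3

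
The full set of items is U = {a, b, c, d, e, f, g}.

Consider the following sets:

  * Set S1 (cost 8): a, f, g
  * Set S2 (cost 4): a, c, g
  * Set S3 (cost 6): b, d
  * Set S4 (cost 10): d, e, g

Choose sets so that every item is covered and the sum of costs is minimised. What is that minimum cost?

28

S1, S2, S3, S4 together cover every item (S1 ∪ S2 ∪ S3 ∪ S4 = {a, b, c, d, e, f, g}); total cost 8 + 4 + 6 + 10 = 28.
No covering selection has total cost below 28.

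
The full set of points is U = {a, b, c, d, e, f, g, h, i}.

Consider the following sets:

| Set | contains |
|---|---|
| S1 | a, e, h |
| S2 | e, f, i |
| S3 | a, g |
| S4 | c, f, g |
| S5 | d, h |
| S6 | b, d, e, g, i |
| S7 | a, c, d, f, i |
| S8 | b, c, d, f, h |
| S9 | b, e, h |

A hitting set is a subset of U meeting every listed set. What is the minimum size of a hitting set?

Take T = {f, g, h}. Each listed set contains at least one of these, so T is a hitting set of size 3.
The sets S2, S3, S5 are pairwise disjoint, so any hitting set needs a separate point for each — at least 3. Hence 3 is optimal.

3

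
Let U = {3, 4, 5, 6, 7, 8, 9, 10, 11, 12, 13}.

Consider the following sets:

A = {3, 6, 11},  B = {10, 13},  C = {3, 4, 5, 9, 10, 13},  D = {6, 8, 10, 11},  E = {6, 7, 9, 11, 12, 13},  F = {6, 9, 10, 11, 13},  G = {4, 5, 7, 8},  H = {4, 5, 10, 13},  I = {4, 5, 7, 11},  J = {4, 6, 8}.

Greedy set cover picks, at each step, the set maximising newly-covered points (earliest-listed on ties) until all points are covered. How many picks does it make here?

Greedy: pick C (covers 6 new) → pick E (covers 4 new) → pick D (covers 1 new). Total picks: 3.

3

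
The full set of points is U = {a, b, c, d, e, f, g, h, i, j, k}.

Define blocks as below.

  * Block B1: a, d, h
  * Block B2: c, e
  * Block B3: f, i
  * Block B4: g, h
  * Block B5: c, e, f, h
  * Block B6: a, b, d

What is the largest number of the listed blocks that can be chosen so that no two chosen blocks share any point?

4

B2, B3, B4, B6 are pairwise disjoint (B2={c,e}; B3={f,i}; B4={g,h}; B6={a,b,d}).
Every remaining block overlaps one of these, and no 5 of the listed blocks are pairwise disjoint, so 4 is the maximum.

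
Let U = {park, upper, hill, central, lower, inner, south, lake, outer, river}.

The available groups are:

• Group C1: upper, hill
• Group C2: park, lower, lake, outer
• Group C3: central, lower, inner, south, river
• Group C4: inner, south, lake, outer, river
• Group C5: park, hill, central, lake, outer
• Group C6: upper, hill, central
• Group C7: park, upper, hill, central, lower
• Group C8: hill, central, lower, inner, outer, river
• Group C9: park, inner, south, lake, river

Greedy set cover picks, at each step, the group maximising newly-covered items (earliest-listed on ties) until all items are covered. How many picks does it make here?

3

Greedy: pick C8 (covers 6 new) → pick C9 (covers 3 new) → pick C1 (covers 1 new). Total picks: 3.
(The true minimum cover uses only 2 groups, so greedy is not optimal here.)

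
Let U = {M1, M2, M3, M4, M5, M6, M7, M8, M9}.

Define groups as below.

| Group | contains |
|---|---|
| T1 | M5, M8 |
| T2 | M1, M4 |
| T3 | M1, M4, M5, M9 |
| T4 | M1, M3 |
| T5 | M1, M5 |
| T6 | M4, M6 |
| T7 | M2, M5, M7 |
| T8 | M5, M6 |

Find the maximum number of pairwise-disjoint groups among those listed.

T4, T6, T7 are pairwise disjoint (T4={M1,M3}; T6={M4,M6}; T7={M2,M5,M7}).
Every remaining group overlaps one of these, and no 4 of the listed groups are pairwise disjoint, so 3 is the maximum.

3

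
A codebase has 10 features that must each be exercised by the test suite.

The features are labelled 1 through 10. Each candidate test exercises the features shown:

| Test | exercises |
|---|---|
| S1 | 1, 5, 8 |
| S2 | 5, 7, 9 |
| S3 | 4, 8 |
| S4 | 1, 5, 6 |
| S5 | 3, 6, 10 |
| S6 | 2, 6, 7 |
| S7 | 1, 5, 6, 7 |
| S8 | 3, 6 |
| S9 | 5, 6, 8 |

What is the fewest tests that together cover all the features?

5

S2 and S3 and S4 and S5 and S6 together: S2 ∪ S3 ∪ S4 ∪ S5 ∪ S6 = {1, 2, 3, 4, 5, 6, 7, 8, 9, 10} — every feature is covered.
No 4 of the 9 tests cover everything (all 126 combinations miss at least one feature), so 5 is optimal.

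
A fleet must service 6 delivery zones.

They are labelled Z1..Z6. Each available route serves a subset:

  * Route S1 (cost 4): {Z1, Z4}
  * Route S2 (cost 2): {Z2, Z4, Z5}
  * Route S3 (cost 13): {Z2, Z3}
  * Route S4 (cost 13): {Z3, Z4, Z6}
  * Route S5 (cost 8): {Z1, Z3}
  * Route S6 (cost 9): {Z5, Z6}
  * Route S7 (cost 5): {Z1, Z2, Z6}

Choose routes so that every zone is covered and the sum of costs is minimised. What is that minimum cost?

15

S2, S5, S7 together cover every zone (S2 ∪ S5 ∪ S7 = {Z1, Z2, Z3, Z4, Z5, Z6}); total cost 2 + 8 + 5 = 15.
No covering selection has total cost below 15.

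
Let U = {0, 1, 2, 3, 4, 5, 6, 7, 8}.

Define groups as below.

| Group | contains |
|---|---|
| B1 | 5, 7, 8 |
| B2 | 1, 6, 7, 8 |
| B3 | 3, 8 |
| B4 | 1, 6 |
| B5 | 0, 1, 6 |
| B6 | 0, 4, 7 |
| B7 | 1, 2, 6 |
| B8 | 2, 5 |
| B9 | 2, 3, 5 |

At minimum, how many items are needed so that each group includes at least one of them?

H = {3, 5, 6, 7} meets every group (each contains at least one member of H), and |H| = 4.
The groups B3, B4, B6, B8 are pairwise disjoint, so any hitting set needs a separate item for each — at least 4. Hence 4 is optimal.

4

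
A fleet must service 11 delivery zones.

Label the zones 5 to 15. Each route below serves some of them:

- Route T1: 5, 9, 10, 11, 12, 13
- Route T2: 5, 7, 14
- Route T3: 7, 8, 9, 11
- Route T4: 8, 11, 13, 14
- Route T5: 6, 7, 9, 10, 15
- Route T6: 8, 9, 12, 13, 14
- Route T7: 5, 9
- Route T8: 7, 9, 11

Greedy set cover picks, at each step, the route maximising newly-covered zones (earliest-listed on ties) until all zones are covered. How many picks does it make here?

Greedy: pick T1 (covers 6 new) → pick T5 (covers 3 new) → pick T4 (covers 2 new). Total picks: 3.

3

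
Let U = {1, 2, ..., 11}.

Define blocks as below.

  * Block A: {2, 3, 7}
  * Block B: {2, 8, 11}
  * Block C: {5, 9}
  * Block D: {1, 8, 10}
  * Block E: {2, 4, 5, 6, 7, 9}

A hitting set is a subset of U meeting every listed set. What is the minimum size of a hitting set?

3

The 3 items {2, 5, 10} hit every block.
The blocks A, C, D are pairwise disjoint, so any hitting set needs a separate item for each — at least 3. Hence 3 is optimal.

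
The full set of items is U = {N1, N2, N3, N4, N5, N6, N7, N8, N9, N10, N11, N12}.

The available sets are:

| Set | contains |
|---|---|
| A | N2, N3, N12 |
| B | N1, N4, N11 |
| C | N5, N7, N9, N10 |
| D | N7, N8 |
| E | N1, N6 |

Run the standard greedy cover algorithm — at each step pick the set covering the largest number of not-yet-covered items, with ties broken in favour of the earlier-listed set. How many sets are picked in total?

Greedy: pick C (covers 4 new) → pick A (covers 3 new) → pick B (covers 3 new) → pick D (covers 1 new) → pick E (covers 1 new). Total picks: 5.

5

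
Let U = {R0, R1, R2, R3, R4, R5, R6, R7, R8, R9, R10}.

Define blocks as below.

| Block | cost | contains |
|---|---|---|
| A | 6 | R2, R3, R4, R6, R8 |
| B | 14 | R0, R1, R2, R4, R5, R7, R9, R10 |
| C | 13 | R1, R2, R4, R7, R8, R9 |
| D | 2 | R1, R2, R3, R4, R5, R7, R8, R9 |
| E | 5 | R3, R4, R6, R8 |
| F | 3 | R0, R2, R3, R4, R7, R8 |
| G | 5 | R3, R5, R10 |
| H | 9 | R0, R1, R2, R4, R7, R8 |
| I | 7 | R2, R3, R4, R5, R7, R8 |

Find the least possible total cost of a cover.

15

D, E, F, G together cover every item (D ∪ E ∪ F ∪ G = {R0, R1, R2, R3, R4, R5, R6, R7, R8, R9, R10}); total cost 2 + 5 + 3 + 5 = 15.
No covering selection has total cost below 15.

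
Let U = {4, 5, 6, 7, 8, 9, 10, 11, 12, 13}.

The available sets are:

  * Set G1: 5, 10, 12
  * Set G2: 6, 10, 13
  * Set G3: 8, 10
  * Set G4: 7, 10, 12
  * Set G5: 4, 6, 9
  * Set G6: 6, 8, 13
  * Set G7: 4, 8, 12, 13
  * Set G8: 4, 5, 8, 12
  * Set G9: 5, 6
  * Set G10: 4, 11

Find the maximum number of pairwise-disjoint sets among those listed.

3

G3, G9, G10 are pairwise disjoint (G3={8,10}; G9={5,6}; G10={4,11}).
Every remaining set overlaps one of these, and no 4 of the listed sets are pairwise disjoint, so 3 is the maximum.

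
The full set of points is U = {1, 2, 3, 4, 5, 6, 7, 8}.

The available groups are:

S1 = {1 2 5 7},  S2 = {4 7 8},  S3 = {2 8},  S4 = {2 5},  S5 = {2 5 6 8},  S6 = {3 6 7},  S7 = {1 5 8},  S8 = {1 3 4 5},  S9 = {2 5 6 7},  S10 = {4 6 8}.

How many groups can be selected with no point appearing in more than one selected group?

2

S6, S7 are pairwise disjoint (S6={3,6,7}; S7={1,5,8}).
Every remaining group overlaps one of these, and no 3 of the listed groups are pairwise disjoint, so 2 is the maximum.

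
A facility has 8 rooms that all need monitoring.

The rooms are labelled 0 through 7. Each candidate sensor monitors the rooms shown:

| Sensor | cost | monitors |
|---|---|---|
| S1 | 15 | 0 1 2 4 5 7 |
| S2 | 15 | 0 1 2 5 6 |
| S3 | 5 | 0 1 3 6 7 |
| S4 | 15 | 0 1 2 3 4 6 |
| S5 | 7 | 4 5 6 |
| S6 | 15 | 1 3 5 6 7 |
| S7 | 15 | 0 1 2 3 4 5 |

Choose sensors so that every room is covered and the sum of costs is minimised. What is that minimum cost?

20

S3, S7 together cover every room (S3 ∪ S7 = {0, 1, 2, 3, 4, 5, 6, 7}); total cost 5 + 15 = 20.
The greedy pick S3, S5, S1 costs 27; no covering selection beats 20.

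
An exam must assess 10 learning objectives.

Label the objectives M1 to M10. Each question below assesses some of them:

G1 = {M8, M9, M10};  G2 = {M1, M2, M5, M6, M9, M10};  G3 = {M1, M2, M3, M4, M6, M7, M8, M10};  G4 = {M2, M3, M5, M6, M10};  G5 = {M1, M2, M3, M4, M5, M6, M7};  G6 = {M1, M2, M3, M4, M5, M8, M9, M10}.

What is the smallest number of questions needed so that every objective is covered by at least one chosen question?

2

Take {G3, G6}. Their union is {M1, M2, M3, M4, M5, M6, M7, M8, M9, M10}, which is all 10 objectives.
No single question has all 10 objectives (the largest, G3, has 8), so 2 is optimal.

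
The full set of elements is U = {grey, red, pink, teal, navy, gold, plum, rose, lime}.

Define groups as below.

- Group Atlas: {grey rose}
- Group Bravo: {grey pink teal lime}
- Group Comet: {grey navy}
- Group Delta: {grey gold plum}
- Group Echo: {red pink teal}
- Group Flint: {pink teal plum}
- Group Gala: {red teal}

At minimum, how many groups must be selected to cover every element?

5

Atlas, Bravo, Comet, Delta, and Echo cover everything between them: the union {grey, red, pink, teal, navy, gold, plum, rose, lime} is all of U.
No 4 of the 7 groups cover everything (all 35 combinations miss at least one element), so 5 is optimal.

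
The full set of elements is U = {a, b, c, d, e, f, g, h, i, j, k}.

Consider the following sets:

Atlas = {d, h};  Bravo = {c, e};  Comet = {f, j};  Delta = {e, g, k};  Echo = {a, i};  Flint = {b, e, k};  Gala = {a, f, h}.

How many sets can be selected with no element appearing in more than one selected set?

Atlas, Comet, Delta, Echo are pairwise disjoint (Atlas={d,h}; Comet={f,j}; Delta={e,g,k}; Echo={a,i}).
Every remaining set overlaps one of these, and no 5 of the listed sets are pairwise disjoint, so 4 is the maximum.

4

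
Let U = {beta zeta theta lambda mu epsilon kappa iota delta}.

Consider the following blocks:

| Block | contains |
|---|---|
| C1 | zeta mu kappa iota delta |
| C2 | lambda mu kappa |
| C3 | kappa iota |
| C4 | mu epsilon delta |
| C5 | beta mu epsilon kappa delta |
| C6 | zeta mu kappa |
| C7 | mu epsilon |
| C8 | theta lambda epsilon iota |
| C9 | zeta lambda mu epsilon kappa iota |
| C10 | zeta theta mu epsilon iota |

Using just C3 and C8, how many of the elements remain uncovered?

Union of C3, C8 = {theta, lambda, epsilon, kappa, iota}.
Not covered: beta, zeta, mu, delta — 4 elements.

4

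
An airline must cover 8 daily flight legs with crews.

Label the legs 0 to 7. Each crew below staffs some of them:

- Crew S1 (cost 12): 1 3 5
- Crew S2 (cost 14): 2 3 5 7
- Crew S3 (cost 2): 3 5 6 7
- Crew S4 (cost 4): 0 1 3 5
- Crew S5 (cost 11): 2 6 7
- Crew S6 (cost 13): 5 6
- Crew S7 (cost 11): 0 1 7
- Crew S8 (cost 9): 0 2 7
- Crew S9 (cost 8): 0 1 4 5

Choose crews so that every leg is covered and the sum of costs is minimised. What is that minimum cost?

19

S3, S8, S9 together cover every leg (S3 ∪ S8 ∪ S9 = {0, 1, 2, 3, 4, 5, 6, 7}); total cost 2 + 9 + 8 = 19.
The greedy pick S3, S4, S9, S8 costs 23; no covering selection beats 19.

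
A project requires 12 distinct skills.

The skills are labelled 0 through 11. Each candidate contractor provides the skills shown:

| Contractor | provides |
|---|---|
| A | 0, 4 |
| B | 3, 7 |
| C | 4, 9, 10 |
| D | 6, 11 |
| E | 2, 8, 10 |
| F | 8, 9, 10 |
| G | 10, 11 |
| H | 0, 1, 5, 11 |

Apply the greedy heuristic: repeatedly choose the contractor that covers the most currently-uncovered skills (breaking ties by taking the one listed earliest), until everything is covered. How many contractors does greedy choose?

Greedy: pick H (covers 4 new) → pick C (covers 3 new) → pick B (covers 2 new) → pick E (covers 2 new) → pick D (covers 1 new). Total picks: 5.

5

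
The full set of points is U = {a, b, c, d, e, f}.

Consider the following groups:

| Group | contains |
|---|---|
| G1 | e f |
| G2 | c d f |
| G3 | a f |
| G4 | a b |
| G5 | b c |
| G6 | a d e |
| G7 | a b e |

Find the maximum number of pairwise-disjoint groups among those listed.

2

G2, G7 are pairwise disjoint (G2={c,d,f}; G7={a,b,e}).
Every remaining group overlaps one of these, and no 3 of the listed groups are pairwise disjoint, so 2 is the maximum.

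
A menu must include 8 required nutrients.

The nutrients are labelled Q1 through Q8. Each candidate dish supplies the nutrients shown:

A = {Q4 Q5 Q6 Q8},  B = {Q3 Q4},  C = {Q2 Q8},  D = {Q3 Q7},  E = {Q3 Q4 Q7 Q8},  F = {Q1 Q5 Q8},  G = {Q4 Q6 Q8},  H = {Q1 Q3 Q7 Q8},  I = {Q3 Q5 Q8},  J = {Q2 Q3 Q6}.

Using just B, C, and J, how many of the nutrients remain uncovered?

Union of B, C, J = {Q2, Q3, Q4, Q6, Q8}.
Not covered: Q1, Q5, Q7 — 3 nutrients.

3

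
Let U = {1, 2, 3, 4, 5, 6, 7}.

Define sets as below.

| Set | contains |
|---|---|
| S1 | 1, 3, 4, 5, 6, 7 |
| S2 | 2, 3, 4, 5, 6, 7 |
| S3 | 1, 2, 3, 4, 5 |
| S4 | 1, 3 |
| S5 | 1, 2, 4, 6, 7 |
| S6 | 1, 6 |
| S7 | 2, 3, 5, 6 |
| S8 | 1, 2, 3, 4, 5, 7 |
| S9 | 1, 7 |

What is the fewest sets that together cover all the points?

S1 and S8 cover everything between them: the union {1, 2, 3, 4, 5, 6, 7} is all of U.
No single set has all 7 points (the largest, S1, has 6), so 2 is optimal.

2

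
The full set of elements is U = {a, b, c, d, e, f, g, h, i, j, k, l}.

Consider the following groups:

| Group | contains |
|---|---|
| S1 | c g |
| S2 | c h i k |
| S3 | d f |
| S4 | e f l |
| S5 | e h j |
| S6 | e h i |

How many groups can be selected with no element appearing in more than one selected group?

S1, S3, S6 are pairwise disjoint (S1={c,g}; S3={d,f}; S6={e,h,i}).
Every remaining group overlaps one of these, and no 4 of the listed groups are pairwise disjoint, so 3 is the maximum.

3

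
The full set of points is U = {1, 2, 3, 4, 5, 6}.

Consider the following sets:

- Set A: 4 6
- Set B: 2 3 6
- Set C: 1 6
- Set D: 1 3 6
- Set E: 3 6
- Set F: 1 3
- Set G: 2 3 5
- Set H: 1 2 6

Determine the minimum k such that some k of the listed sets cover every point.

A and F and G together: A ∪ F ∪ G = {1, 2, 3, 4, 5, 6} — every point is covered.
Only A contains 4, so A is forced; the remaining 4 points need at least 2 more sets (each remaining set adds at most 3) — so at least 3 sets are needed, and 3 is optimal.

3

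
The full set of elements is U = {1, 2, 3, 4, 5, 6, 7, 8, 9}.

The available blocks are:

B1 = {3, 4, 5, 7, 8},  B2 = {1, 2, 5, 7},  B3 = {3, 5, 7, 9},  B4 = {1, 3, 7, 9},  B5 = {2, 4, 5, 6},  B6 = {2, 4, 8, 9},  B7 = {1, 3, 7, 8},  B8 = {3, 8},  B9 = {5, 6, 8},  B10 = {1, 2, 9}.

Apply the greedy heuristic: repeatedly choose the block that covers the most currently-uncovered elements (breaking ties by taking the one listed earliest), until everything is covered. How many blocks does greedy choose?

3

Greedy: pick B1 (covers 5 new) → pick B10 (covers 3 new) → pick B5 (covers 1 new). Total picks: 3.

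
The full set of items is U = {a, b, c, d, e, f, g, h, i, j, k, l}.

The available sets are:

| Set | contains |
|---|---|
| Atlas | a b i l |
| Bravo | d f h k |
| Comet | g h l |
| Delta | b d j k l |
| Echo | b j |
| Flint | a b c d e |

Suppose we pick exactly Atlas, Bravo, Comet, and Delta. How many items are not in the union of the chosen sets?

2

Union of Atlas, Bravo, Comet, Delta = {a, b, d, f, g, h, i, j, k, l}.
Not covered: c, e — 2 items.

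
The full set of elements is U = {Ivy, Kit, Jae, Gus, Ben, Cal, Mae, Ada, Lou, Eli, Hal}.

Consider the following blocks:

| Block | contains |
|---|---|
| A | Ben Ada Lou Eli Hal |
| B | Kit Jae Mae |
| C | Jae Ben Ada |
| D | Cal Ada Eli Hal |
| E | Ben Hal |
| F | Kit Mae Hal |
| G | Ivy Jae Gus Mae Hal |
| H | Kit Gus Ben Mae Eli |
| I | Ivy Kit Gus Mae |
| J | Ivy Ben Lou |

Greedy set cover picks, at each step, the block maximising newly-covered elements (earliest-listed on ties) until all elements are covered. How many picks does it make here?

4

Greedy: pick A (covers 5 new) → pick G (covers 4 new) → pick B (covers 1 new) → pick D (covers 1 new). Total picks: 4.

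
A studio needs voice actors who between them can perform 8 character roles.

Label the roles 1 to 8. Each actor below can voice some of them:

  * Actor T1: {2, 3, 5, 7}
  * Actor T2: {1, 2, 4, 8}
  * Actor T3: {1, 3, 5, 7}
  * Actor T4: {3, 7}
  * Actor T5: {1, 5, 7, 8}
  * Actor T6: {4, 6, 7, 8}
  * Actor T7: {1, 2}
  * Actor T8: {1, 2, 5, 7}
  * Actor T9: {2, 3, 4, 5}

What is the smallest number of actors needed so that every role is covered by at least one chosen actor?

3

T1 and T6 and T7 together: T1 ∪ T6 ∪ T7 = {1, 2, 3, 4, 5, 6, 7, 8} — every role is covered.
Only T6 contains 6, so T6 is forced; the remaining 4 roles need at least 2 more actors (each remaining actor adds at most 3) — so at least 3 actors are needed, and 3 is optimal.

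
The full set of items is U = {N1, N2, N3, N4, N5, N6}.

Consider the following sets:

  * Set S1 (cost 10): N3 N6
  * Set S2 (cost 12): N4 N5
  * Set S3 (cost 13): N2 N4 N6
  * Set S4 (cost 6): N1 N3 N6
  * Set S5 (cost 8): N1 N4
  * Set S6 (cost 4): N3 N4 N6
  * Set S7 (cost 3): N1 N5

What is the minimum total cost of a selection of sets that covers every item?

S3, S6, S7 together cover every item (S3 ∪ S6 ∪ S7 = {N1, N2, N3, N4, N5, N6}); total cost 13 + 4 + 3 = 20.
No covering selection has total cost below 20.

20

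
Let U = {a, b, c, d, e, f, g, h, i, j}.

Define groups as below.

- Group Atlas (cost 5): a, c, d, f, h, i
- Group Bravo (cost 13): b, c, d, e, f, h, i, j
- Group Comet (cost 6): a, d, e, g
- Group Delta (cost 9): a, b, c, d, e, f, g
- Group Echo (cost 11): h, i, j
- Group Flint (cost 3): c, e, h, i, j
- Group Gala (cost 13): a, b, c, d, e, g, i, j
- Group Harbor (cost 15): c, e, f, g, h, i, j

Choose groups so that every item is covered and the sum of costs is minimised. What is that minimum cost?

12

Delta, Flint together cover every item (Delta ∪ Flint = {a, b, c, d, e, f, g, h, i, j}); total cost 9 + 3 = 12.
The greedy pick Flint, Atlas, Delta costs 17; no covering selection beats 12.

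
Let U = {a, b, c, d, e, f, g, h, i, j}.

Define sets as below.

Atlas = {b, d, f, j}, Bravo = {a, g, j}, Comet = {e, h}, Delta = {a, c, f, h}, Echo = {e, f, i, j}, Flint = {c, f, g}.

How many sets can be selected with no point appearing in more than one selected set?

2

Bravo, Comet are pairwise disjoint (Bravo={a,g,j}; Comet={e,h}).
Every remaining set overlaps one of these, and no 3 of the listed sets are pairwise disjoint, so 2 is the maximum.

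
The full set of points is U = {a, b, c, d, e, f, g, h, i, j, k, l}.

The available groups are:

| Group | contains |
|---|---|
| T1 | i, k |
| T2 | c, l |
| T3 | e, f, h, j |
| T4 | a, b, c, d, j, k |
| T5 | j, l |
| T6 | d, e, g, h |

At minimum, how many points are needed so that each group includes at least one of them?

3

Take T = {h, k, l}. Each listed group contains at least one of these, so T is a hitting set of size 3.
The groups T1, T2, T6 are pairwise disjoint, so any hitting set needs a separate point for each — at least 3. Hence 3 is optimal.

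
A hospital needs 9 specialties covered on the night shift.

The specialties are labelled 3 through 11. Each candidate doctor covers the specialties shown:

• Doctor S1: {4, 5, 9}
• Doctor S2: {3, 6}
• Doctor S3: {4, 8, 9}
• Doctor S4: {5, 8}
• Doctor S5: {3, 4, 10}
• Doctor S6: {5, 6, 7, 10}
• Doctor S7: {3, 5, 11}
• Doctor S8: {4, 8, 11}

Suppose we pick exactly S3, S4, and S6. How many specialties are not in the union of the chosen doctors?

2

Union of S3, S4, S6 = {4, 5, 6, 7, 8, 9, 10}.
Not covered: 3, 11 — 2 specialties.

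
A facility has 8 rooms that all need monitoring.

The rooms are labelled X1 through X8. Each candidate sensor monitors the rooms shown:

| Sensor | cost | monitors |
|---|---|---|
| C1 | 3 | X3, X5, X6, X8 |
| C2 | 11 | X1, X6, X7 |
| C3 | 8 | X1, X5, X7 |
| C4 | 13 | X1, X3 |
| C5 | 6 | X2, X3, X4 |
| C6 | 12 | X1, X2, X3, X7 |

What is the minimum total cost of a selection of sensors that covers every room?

C1, C3, C5 together cover every room (C1 ∪ C3 ∪ C5 = {X1, X2, X3, X4, X5, X6, X7, X8}); total cost 3 + 8 + 6 = 17.
No covering selection has total cost below 17.

17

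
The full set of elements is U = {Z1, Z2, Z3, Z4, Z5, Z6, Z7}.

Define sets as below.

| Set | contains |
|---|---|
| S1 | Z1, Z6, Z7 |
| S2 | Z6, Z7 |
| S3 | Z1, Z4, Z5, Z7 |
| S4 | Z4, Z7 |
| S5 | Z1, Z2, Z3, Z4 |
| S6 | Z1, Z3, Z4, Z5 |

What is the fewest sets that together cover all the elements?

S2 and S3 and S5 together: S2 ∪ S3 ∪ S5 = {Z1, Z2, Z3, Z4, Z5, Z6, Z7} — every element is covered.
Only S5 contains Z2, so S5 is forced; the remaining 3 elements need at least 2 more sets (each remaining set adds at most 2) — so at least 3 sets are needed, and 3 is optimal.

3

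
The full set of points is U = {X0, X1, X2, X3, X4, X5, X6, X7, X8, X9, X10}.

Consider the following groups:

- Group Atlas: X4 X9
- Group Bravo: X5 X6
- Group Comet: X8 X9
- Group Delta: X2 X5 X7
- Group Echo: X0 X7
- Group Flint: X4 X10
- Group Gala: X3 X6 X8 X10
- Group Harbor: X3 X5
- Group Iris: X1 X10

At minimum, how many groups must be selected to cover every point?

5

Take {Atlas, Delta, Echo, Gala, Iris}. Their union is {X0, X1, X2, X3, X4, X5, X6, X7, X8, X9, X10}, which is all 11 points.
No 4 of the 9 groups cover everything (all 126 combinations miss at least one point), so 5 is optimal.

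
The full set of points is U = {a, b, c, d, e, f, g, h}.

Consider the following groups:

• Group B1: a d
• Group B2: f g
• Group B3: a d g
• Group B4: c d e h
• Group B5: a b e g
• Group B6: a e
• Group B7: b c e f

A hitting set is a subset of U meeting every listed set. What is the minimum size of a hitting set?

3

T = {a, e, g} meets every group (each contains at least one member of T), and |T| = 3.
No choice of 2 points meets every group, so 3 is the minimum.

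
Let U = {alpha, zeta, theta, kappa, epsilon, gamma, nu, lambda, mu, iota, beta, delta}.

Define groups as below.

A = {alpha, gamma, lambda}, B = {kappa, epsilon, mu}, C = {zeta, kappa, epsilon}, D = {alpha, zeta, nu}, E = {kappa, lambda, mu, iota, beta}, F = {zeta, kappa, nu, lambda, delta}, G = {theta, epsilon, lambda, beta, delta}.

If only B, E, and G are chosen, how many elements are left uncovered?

Union of B, E, G = {theta, kappa, epsilon, lambda, mu, iota, beta, delta}.
Not covered: alpha, zeta, gamma, nu — 4 elements.

4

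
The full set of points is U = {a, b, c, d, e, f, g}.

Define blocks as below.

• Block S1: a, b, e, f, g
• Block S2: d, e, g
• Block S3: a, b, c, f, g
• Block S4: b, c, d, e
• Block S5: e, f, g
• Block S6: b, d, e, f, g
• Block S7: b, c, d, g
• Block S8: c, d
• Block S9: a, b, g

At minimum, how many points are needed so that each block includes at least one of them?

H = {d, g} meets every block (each contains at least one member of H), and |H| = 2.
The blocks S8, S9 are pairwise disjoint, so any hitting set needs a separate point for each — at least 2. Hence 2 is optimal.

2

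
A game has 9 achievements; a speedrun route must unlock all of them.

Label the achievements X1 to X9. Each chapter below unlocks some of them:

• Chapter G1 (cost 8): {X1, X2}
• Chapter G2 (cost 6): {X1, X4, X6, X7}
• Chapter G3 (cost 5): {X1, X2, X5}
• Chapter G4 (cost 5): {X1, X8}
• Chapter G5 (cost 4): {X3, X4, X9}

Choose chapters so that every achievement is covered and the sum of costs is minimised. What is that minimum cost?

G2, G3, G4, G5 together cover every achievement (G2 ∪ G3 ∪ G4 ∪ G5 = {X1, X2, X3, X4, X5, X6, X7, X8, X9}); total cost 6 + 5 + 5 + 4 = 20.
No covering selection has total cost below 20.

20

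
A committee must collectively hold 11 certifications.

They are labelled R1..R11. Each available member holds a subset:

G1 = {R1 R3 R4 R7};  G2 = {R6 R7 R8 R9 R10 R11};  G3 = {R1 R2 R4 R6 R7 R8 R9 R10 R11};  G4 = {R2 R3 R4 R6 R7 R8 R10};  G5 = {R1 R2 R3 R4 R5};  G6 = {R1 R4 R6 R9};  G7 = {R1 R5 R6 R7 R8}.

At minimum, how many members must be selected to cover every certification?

2

G2 and G5 together: G2 ∪ G5 = {R1, R2, R3, R4, R5, R6, R7, R8, R9, R10, R11} — every certification is covered.
No single member has all 11 certifications (the largest, G3, has 9), so 2 is optimal.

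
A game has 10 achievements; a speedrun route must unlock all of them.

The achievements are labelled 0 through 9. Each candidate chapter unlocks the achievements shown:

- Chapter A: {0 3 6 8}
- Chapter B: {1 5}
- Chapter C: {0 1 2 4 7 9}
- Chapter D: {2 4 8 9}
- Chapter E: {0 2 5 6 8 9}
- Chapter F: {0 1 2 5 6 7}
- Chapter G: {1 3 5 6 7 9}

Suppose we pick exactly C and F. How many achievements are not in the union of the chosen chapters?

2

Union of C, F = {0, 1, 2, 4, 5, 6, 7, 9}.
Not covered: 3, 8 — 2 achievements.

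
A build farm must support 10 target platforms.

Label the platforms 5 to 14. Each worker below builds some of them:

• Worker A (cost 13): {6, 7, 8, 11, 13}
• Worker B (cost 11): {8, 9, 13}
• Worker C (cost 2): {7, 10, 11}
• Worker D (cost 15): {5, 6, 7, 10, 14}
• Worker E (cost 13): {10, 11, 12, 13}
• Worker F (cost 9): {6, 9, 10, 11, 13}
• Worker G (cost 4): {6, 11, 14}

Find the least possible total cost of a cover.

B, D, E together cover every platform (B ∪ D ∪ E = {5, 6, 7, 8, 9, 10, 11, 12, 13, 14}); total cost 11 + 15 + 13 = 39.
The greedy pick C, G, B, E, D costs 45; no covering selection beats 39.

39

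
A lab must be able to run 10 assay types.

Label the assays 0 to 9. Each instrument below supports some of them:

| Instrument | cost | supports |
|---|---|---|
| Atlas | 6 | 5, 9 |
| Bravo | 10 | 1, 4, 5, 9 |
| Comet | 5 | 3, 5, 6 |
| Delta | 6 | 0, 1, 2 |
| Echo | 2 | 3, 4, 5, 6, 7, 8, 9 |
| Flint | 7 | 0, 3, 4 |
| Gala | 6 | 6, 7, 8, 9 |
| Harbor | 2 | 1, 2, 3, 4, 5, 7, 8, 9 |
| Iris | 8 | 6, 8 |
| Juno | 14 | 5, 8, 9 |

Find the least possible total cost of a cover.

8

Delta, Echo together cover every assay (Delta ∪ Echo = {0, 1, 2, 3, 4, 5, 6, 7, 8, 9}); total cost 6 + 2 = 8.
The greedy pick Harbor, Echo, Delta costs 10; no covering selection beats 8.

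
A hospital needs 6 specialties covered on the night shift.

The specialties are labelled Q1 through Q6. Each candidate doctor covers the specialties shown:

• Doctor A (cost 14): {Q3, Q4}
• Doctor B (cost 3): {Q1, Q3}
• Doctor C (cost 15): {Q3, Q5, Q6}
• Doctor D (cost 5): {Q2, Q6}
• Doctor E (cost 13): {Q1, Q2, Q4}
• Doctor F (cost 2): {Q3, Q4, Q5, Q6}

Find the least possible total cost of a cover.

10

B, D, F together cover every specialty (B ∪ D ∪ F = {Q1, Q2, Q3, Q4, Q5, Q6}); total cost 3 + 5 + 2 = 10.
No covering selection has total cost below 10.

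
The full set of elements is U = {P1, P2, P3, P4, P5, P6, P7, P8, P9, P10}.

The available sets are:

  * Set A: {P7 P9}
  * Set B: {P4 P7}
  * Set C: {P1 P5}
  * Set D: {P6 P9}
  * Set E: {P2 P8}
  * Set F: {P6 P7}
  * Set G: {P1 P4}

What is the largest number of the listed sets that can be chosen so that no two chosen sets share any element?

4

B, C, D, E are pairwise disjoint (B={P4,P7}; C={P1,P5}; D={P6,P9}; E={P2,P8}).
Every remaining set overlaps one of these, and no 5 of the listed sets are pairwise disjoint, so 4 is the maximum.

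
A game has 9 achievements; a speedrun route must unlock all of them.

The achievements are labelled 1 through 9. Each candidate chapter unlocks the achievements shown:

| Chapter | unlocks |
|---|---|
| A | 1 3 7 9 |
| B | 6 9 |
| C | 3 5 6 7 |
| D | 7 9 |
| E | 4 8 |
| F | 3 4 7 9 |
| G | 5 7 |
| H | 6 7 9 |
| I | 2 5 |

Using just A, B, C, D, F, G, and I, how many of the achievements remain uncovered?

1

Union of A, B, C, D, F, G, I = {1, 2, 3, 4, 5, 6, 7, 9}.
Not covered: 8 — 1 achievement.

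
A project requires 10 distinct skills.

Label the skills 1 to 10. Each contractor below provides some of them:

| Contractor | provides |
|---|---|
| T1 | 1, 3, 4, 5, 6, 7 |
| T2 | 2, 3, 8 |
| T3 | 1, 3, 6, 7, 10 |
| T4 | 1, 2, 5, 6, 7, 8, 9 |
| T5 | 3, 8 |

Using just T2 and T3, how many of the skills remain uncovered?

3

Union of T2, T3 = {1, 2, 3, 6, 7, 8, 10}.
Not covered: 4, 5, 9 — 3 skills.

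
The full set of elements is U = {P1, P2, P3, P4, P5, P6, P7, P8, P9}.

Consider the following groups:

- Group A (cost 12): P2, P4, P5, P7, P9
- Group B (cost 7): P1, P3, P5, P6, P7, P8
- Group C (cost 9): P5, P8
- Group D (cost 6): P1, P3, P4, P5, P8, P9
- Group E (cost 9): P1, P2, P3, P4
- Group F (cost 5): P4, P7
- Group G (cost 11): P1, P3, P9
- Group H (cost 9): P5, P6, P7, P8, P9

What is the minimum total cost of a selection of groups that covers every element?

E, H together cover every element (E ∪ H = {P1, P2, P3, P4, P5, P6, P7, P8, P9}); total cost 9 + 9 = 18.
The greedy pick D, B, E costs 22; no covering selection beats 18.

18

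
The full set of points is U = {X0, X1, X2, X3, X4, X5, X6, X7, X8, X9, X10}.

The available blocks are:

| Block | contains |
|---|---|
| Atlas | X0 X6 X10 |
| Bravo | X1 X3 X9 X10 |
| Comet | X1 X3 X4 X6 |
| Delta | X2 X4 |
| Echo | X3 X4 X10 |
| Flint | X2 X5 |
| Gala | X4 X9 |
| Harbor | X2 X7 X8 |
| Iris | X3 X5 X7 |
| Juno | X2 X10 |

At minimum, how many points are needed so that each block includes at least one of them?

The 4 points {X2, X3, X4, X6} hit every block.
No choice of 3 points meets every block, so 4 is the minimum.

4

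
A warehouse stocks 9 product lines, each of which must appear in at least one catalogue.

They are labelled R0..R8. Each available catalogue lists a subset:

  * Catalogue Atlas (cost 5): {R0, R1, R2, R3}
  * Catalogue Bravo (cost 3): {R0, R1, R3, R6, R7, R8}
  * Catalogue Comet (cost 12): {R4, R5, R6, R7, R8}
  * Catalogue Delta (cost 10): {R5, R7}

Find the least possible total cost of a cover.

17

Atlas, Comet together cover every product (Atlas ∪ Comet = {R0, R1, R2, R3, R4, R5, R6, R7, R8}); total cost 5 + 12 = 17.
The greedy pick Bravo, Atlas, Comet costs 20; no covering selection beats 17.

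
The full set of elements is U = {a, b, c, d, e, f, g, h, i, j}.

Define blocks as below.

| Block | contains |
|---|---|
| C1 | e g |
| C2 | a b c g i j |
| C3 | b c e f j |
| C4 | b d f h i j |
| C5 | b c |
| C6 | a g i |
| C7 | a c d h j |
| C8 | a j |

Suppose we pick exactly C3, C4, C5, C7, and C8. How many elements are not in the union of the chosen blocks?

1

Union of C3, C4, C5, C7, C8 = {a, b, c, d, e, f, h, i, j}.
Not covered: g — 1 element.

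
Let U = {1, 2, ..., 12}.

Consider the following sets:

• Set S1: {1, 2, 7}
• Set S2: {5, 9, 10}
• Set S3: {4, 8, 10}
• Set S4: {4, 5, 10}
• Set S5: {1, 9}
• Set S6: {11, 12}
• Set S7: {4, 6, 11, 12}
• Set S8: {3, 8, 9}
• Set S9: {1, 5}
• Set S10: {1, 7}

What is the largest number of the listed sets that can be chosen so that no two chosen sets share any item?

S1, S4, S6, S8 are pairwise disjoint (S1={1,2,7}; S4={4,5,10}; S6={11,12}; S8={3,8,9}).
Every remaining set overlaps one of these, and no 5 of the listed sets are pairwise disjoint, so 4 is the maximum.

4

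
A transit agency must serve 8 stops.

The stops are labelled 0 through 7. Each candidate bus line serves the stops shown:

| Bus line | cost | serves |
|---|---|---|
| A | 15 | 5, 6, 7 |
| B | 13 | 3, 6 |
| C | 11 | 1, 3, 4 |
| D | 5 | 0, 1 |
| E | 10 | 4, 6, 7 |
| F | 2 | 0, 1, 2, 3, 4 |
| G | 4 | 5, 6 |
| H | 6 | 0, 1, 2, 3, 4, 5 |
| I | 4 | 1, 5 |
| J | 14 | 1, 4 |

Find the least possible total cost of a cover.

E, F, I together cover every stop (E ∪ F ∪ I = {0, 1, 2, 3, 4, 5, 6, 7}); total cost 10 + 2 + 4 = 16.
No covering selection has total cost below 16.

16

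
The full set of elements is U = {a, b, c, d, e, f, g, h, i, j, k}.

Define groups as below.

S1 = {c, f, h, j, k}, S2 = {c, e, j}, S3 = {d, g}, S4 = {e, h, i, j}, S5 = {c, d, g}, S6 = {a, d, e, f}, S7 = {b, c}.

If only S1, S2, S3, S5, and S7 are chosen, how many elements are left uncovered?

Union of S1, S2, S3, S5, S7 = {b, c, d, e, f, g, h, j, k}.
Not covered: a, i — 2 elements.

2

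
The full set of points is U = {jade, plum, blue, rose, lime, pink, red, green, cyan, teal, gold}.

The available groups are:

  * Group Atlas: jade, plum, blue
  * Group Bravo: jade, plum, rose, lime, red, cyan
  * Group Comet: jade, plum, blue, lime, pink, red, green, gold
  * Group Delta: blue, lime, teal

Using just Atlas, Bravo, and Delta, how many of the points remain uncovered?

3

Union of Atlas, Bravo, Delta = {jade, plum, blue, rose, lime, red, cyan, teal}.
Not covered: pink, green, gold — 3 points.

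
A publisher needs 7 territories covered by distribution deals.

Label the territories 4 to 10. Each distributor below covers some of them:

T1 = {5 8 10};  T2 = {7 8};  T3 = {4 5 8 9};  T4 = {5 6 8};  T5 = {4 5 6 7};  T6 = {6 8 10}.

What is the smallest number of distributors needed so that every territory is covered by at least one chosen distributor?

3

T2 and T3 and T6 together: T2 ∪ T3 ∪ T6 = {4, 5, 6, 7, 8, 9, 10} — every territory is covered.
Only T3 contains 9, so T3 is forced; the remaining 3 territories need at least 2 more distributors (each remaining distributor adds at most 2) — so at least 3 distributors are needed, and 3 is optimal.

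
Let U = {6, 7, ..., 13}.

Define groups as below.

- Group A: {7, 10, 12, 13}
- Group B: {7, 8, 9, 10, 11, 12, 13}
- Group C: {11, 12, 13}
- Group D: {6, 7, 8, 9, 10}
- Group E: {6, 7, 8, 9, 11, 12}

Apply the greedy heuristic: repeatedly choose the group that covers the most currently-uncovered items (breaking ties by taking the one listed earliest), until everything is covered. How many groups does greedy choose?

Greedy: pick B (covers 7 new) → pick D (covers 1 new). Total picks: 2.

2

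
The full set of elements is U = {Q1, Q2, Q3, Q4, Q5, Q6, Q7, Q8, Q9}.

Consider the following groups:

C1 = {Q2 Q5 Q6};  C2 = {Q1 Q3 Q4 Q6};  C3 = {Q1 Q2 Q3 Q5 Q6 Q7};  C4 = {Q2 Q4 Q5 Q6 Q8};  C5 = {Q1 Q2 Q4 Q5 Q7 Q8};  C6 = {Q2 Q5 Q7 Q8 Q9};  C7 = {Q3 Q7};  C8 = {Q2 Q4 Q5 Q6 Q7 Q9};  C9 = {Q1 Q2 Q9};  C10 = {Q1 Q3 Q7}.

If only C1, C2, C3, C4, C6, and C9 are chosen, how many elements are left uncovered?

0

Union of C1, C2, C3, C4, C6, C9 = {Q1, Q2, Q3, Q4, Q5, Q6, Q7, Q8, Q9} — that's every element, so 0 are uncovered.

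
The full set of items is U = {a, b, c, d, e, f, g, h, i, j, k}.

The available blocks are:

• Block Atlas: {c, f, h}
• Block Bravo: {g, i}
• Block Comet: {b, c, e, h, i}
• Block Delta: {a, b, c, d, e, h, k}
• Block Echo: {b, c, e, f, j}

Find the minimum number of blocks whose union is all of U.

Take {Bravo, Delta, Echo}. Their union is {a, b, c, d, e, f, g, h, i, j, k}, which is all 11 items.
Only Delta contains a, so Delta is forced; the remaining 4 items need at least 2 more blocks (each remaining block adds at most 2) — so at least 3 blocks are needed, and 3 is optimal.

3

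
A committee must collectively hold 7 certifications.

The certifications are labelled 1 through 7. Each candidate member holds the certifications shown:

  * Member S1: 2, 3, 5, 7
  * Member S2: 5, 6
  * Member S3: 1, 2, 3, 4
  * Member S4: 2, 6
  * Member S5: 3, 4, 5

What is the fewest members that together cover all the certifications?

3

Take {S1, S3, S4}. Their union is {1, 2, 3, 4, 5, 6, 7}, which is all 7 certifications.
Only S3 contains 1, so S3 is forced; the remaining 3 certifications need at least 2 more members (each remaining member adds at most 2) — so at least 3 members are needed, and 3 is optimal.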